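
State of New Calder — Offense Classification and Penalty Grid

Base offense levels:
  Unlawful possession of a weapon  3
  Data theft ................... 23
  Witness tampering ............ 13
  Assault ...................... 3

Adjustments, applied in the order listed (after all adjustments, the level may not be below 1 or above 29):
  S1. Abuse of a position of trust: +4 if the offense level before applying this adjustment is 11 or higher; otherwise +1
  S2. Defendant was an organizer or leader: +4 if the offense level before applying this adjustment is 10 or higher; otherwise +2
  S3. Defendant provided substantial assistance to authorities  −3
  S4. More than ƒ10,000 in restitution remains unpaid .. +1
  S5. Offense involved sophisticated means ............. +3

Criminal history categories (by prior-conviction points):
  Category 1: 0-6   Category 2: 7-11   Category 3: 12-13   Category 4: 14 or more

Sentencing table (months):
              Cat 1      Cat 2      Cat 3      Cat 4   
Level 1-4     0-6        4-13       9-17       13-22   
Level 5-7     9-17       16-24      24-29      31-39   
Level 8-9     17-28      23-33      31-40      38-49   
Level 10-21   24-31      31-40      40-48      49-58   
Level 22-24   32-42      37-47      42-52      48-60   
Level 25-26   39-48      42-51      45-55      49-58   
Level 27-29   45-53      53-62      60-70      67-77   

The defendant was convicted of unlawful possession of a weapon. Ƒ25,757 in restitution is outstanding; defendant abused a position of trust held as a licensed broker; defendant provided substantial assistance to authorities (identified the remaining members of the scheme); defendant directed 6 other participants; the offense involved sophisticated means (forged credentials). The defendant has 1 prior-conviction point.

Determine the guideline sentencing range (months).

9-17 months

Base offense level for unlawful possession of a weapon: 3.
S1 applies (level before this adjustment is 3 < 11, so +1): 3 + 1 = 4.
S2 applies (level before this adjustment is 4 < 10, so +2): 4 + 2 = 6.
S3 applies: 6 − 3 = 3.
S4 applies: 3 + 1 = 4.
S5 applies: 4 + 3 = 7.
Final offense level: 7.
Criminal history: 1 prior point → Category 1 (0-6).
Level 7 falls in the 5-7 band.
Grid: Level 5-7 × Category 1 = 9-17 months.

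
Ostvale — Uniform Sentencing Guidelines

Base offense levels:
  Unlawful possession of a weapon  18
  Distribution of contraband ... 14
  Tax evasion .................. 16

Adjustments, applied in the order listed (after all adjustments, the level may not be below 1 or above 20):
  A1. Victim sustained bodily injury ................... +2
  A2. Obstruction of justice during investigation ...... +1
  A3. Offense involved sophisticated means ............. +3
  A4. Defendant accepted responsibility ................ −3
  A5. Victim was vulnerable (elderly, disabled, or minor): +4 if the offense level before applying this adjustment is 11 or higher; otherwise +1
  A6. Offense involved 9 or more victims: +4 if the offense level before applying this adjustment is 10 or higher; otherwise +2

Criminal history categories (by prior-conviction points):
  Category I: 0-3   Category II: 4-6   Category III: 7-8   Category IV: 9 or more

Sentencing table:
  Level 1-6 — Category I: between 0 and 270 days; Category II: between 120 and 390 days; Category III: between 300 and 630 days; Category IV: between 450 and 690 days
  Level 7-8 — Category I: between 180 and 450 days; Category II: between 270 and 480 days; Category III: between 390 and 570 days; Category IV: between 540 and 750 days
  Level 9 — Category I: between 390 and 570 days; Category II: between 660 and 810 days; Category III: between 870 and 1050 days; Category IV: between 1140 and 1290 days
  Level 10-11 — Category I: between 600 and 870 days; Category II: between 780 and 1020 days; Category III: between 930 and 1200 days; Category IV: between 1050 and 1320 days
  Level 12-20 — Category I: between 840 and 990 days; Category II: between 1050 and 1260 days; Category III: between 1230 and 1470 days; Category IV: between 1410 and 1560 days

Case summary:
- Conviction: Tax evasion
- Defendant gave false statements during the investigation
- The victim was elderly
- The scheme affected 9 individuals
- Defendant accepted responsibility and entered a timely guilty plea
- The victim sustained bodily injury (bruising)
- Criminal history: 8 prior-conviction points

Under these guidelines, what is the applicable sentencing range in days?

Base offense level for tax evasion: 16.
A1 applies: 16 + 2 = 18.
A2 applies: 18 + 1 = 19.
A4 applies: 19 − 3 = 16.
A5 applies (level before this adjustment is 16 ≥ 11, so +4): 16 + 4 = 20.
A6 applies (level before this adjustment is 20 ≥ 10, so +4): 20 + 4 = 24.
Level 24 exceeds the maximum of 20; capped at 20.
Final offense level: 20.
Criminal history: 8 prior points → Category III (7-8).
Level 20 falls in the 12-20 band.
Grid: Level 12-20 × Category III = 1230-1470 days.

1230-1470 days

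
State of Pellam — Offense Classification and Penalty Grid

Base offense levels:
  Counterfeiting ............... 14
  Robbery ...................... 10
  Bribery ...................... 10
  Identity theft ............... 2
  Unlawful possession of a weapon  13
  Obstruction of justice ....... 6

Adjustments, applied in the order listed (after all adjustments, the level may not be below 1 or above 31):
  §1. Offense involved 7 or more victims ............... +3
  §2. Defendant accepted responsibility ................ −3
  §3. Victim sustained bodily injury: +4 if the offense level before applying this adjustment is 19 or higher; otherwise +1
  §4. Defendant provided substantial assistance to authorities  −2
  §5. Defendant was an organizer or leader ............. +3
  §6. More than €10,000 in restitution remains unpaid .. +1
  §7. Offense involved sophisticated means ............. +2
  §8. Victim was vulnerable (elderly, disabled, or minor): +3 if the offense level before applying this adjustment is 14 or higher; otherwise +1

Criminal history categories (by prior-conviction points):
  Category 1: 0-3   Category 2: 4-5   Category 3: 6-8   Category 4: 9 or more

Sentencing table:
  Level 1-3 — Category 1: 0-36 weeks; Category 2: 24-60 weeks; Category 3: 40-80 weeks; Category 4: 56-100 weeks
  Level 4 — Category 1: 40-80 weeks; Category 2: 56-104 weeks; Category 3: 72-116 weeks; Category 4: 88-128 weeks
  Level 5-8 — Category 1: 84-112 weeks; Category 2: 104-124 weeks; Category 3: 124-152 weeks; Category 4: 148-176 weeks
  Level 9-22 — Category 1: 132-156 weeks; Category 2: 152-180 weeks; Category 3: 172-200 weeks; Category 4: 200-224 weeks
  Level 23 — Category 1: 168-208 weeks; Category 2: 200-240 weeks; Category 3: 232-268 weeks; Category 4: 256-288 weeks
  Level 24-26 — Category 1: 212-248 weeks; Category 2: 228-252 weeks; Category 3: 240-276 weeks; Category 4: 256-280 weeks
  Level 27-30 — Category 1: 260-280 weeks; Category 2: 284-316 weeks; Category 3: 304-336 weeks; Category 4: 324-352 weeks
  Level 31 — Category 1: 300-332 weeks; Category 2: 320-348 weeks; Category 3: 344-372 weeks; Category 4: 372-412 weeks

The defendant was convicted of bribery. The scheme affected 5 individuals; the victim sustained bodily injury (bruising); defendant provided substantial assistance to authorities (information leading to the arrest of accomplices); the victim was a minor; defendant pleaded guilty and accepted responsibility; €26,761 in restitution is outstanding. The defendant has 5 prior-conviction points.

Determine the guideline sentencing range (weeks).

Base offense level for bribery: 10.
§1 does not apply.
§2 applies: 10 − 3 = 7.
§3 applies (level before this adjustment is 7 < 19, so +1): 7 + 1 = 8.
§4 applies: 8 − 2 = 6.
§5 does not apply.
§6 applies: 6 + 1 = 7.
§8 applies (level before this adjustment is 7 < 14, so +1): 7 + 1 = 8.
Final offense level: 8.
Criminal history: 5 prior points → Category 2 (4-5).
Level 8 falls in the 5-8 band.
Grid: Level 5-8 × Category 2 = 104-124 weeks.

104-124 weeks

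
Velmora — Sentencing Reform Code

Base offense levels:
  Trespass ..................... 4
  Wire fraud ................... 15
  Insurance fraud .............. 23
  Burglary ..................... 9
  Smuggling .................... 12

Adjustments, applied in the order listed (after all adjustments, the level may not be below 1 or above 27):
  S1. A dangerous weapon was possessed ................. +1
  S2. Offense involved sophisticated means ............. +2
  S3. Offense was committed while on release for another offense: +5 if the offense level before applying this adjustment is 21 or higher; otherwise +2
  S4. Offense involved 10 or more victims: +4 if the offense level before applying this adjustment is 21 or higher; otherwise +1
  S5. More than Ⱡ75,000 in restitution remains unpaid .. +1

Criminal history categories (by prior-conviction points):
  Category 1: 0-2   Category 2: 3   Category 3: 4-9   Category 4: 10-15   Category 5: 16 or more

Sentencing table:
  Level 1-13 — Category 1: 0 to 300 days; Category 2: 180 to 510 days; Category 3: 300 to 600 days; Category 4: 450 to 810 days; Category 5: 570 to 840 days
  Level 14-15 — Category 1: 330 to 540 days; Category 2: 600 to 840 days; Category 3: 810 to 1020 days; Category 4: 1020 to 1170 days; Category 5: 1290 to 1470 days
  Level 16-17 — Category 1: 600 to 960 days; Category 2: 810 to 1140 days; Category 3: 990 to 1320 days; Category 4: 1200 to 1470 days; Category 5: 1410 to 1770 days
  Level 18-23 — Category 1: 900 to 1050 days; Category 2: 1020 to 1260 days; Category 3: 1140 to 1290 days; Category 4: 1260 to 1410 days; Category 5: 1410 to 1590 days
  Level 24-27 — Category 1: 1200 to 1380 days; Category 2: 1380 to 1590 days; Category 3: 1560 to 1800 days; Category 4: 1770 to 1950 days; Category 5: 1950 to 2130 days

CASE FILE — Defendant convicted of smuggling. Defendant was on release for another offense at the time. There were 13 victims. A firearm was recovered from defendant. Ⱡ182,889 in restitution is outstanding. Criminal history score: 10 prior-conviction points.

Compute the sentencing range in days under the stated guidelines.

Base offense level for smuggling: 12.
S1 applies: 12 + 1 = 13.
S3 applies (level before this adjustment is 13 < 21, so +2): 13 + 2 = 15.
S4 applies (level before this adjustment is 15 < 21, so +1): 15 + 1 = 16.
S5 applies: 16 + 1 = 17.
Final offense level: 17.
Criminal history: 10 prior points → Category 4 (10-15).
Level 17 falls in the 16-17 band.
Grid: Level 16-17 × Category 4 = 1200-1470 days.

1200-1470 days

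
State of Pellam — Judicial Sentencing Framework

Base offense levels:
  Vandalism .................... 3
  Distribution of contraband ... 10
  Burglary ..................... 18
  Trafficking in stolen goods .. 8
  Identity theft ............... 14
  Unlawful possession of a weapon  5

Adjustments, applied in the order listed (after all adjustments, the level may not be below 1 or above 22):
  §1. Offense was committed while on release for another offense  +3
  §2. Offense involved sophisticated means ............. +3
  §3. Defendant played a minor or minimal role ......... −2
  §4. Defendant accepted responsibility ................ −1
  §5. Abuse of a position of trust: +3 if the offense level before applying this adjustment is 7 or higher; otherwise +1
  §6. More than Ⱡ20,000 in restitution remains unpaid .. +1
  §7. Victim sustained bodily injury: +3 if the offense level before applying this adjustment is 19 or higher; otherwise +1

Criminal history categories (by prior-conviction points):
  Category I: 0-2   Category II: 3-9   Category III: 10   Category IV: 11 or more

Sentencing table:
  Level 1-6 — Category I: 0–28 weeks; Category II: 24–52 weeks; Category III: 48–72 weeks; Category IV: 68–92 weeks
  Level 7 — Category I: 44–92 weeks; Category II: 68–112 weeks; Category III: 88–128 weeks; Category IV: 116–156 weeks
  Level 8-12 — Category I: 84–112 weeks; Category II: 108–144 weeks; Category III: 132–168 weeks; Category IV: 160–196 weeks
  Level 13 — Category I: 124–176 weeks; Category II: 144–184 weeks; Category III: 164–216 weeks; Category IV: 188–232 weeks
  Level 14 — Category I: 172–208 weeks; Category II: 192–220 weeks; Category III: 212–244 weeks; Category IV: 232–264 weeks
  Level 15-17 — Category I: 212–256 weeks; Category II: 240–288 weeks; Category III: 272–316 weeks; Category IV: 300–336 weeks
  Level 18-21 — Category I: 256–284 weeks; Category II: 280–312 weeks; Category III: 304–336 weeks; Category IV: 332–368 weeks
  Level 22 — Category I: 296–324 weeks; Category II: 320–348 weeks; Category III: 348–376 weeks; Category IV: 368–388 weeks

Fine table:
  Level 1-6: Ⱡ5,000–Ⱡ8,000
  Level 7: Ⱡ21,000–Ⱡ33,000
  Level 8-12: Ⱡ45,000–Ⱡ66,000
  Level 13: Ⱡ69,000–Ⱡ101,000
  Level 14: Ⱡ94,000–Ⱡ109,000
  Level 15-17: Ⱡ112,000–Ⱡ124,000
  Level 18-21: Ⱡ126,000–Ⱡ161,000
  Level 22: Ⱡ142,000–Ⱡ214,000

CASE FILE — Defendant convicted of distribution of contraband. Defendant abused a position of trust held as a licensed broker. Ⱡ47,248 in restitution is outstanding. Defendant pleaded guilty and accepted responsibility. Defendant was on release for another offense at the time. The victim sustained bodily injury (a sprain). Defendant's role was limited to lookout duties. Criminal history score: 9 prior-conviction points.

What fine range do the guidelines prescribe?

Ⱡ112,000–Ⱡ124,000

Base offense level for distribution of contraband: 10.
§1 applies: 10 + 3 = 13.
§3 applies: 13 − 2 = 11.
§4 applies: 11 − 1 = 10.
§5 applies (level before this adjustment is 10 ≥ 7, so +3): 10 + 3 = 13.
§6 applies: 13 + 1 = 14.
§7 applies (level before this adjustment is 14 < 19, so +1): 14 + 1 = 15.
Final offense level: 15.
Level 15 falls in the 15-17 band.
Fine table: Level 15-17 → Ⱡ112,000–Ⱡ124,000.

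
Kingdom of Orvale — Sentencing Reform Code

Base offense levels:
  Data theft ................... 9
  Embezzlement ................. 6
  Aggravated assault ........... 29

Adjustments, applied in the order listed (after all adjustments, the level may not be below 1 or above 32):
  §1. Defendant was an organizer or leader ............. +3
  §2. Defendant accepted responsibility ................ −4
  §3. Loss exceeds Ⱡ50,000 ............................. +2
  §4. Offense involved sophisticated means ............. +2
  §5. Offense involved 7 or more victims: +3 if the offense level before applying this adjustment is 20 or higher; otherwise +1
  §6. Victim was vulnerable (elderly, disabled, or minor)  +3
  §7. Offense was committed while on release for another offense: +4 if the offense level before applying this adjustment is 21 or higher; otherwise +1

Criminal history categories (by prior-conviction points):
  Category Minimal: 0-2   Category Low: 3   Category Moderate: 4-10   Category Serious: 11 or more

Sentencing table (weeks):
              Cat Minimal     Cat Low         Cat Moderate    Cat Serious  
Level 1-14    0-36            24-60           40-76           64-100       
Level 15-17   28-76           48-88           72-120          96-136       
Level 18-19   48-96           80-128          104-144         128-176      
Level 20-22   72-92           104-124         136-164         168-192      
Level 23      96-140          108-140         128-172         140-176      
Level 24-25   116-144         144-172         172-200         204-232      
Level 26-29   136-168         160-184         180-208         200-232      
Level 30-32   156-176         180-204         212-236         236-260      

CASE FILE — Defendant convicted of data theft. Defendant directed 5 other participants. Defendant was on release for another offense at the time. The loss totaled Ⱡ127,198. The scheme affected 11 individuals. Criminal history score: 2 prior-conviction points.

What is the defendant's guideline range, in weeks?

Base offense level for data theft: 9.
§1 applies: 9 + 3 = 12.
§3 applies: 12 + 2 = 14.
§4 does not apply.
§5 applies (level before this adjustment is 14 < 20, so +1): 14 + 1 = 15.
§6 does not apply.
§7 applies (level before this adjustment is 15 < 21, so +1): 15 + 1 = 16.
Final offense level: 16.
Criminal history: 2 prior points → Category Minimal (0-2).
Level 16 falls in the 15-17 band.
Grid: Level 15-17 × Category Minimal = 28-76 weeks.

28-76 weeks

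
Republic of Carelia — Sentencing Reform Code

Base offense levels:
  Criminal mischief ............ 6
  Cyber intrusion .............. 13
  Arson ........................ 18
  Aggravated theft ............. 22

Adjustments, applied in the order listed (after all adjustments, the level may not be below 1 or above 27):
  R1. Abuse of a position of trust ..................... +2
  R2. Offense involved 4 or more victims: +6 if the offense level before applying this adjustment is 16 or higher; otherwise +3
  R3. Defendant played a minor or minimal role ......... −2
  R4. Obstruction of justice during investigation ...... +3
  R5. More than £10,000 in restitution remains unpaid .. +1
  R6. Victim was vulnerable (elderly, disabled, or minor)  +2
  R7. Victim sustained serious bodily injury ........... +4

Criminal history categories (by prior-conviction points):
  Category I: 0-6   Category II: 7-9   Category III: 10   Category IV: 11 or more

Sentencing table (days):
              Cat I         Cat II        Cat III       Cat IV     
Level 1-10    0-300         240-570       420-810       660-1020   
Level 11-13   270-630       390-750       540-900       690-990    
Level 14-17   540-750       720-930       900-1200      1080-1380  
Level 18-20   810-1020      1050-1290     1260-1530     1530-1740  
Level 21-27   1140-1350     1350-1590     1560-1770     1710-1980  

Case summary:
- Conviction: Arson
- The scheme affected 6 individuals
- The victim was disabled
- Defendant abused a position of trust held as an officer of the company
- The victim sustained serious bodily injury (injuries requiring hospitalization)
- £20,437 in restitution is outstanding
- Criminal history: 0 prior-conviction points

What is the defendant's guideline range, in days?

1140-1350 days

Base offense level for arson: 18.
R1 applies: 18 + 2 = 20.
R2 applies (level before this adjustment is 20 ≥ 16, so +6): 20 + 6 = 26.
R3 does not apply.
R4 does not apply.
R5 applies: 26 + 1 = 27.
R6 applies: 27 + 2 = 29.
R7 applies: 29 + 4 = 33.
Level 33 exceeds the maximum of 27; capped at 27.
Final offense level: 27.
Criminal history: 0 prior points → Category I (0-6).
Level 27 falls in the 21-27 band.
Grid: Level 21-27 × Category I = 1140-1350 days.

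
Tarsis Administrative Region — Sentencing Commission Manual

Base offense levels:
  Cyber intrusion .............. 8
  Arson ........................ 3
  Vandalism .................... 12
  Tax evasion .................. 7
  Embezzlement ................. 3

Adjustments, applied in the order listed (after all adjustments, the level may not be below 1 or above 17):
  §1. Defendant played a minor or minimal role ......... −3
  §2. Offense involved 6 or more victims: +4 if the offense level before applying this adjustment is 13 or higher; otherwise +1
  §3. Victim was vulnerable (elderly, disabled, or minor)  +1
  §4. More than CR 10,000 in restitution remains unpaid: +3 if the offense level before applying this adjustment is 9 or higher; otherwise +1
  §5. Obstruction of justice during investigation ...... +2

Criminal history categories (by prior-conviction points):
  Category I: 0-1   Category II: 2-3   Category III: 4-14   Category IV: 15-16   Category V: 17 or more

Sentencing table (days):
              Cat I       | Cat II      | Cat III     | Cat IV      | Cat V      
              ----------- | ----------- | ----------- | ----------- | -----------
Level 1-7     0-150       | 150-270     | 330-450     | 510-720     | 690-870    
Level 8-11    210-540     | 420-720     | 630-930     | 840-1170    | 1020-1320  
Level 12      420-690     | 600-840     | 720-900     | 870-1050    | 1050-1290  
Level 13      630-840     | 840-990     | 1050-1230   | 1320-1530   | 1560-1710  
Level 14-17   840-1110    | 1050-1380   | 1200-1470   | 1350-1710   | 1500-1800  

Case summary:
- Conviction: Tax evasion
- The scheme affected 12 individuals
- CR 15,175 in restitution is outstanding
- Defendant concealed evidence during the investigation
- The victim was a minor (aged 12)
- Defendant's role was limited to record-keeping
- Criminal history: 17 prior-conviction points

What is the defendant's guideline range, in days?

Base offense level for tax evasion: 7.
§1 applies: 7 − 3 = 4.
§2 applies (level before this adjustment is 4 < 13, so +1): 4 + 1 = 5.
§3 applies: 5 + 1 = 6.
§4 applies (level before this adjustment is 6 < 9, so +1): 6 + 1 = 7.
§5 applies: 7 + 2 = 9.
Final offense level: 9.
Criminal history: 17 prior points → Category V (17+).
Level 9 falls in the 8-11 band.
Grid: Level 8-11 × Category V = 1020-1320 days.

1020-1320 days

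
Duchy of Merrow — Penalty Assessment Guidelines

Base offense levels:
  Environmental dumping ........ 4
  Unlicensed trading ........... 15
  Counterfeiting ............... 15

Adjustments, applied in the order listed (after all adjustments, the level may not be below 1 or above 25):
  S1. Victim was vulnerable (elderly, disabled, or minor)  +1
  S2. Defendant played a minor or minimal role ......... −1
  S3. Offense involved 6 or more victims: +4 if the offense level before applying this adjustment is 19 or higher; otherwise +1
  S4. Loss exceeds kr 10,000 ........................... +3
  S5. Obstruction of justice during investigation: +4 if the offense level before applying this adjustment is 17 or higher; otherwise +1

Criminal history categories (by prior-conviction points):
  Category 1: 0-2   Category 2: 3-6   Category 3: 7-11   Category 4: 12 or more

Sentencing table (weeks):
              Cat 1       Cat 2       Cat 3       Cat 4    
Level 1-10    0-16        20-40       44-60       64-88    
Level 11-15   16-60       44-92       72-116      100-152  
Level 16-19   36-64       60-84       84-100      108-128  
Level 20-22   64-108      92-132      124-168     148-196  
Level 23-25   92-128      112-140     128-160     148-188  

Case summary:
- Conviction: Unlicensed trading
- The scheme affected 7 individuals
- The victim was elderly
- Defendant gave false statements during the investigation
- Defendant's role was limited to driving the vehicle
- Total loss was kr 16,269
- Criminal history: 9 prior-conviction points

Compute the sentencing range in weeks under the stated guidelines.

128-160 weeks

Base offense level for unlicensed trading: 15.
S1 applies: 15 + 1 = 16.
S2 applies: 16 − 1 = 15.
S3 applies (level before this adjustment is 15 < 19, so +1): 15 + 1 = 16.
S4 applies: 16 + 3 = 19.
S5 applies (level before this adjustment is 19 ≥ 17, so +4): 19 + 4 = 23.
Final offense level: 23.
Criminal history: 9 prior points → Category 3 (7-11).
Level 23 falls in the 23-25 band.
Grid: Level 23-25 × Category 3 = 128-160 weeks.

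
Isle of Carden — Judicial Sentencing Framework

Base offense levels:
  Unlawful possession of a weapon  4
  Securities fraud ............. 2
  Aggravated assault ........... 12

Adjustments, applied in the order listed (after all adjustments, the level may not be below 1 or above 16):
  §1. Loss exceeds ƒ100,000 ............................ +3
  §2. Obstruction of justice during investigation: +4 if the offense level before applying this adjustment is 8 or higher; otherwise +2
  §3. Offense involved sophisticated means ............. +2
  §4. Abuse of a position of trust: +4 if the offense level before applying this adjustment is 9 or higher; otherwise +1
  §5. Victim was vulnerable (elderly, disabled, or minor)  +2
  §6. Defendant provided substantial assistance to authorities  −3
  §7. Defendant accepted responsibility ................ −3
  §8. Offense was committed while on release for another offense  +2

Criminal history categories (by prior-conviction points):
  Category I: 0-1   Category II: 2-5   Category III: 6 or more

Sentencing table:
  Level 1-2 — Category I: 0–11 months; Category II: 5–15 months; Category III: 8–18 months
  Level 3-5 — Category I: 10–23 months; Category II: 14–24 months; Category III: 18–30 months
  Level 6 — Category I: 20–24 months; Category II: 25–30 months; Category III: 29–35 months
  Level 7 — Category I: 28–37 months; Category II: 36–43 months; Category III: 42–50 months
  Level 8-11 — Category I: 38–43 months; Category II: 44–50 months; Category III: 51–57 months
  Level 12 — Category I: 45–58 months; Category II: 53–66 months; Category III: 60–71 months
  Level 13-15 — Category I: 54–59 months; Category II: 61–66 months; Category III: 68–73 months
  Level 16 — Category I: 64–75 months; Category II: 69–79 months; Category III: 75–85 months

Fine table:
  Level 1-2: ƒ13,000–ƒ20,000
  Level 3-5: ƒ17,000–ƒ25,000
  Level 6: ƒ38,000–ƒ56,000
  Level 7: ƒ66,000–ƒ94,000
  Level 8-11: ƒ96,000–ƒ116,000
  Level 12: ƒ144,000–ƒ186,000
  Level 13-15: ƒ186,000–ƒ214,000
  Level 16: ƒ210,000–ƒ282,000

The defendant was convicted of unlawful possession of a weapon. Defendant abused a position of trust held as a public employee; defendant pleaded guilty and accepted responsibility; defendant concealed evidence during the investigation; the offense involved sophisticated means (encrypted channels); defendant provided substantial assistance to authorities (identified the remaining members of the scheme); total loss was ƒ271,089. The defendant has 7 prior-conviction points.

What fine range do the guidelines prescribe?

Base offense level for unlawful possession of a weapon: 4.
§1 applies: 4 + 3 = 7.
§2 applies (level before this adjustment is 7 < 8, so +2): 7 + 2 = 9.
§3 applies: 9 + 2 = 11.
§4 applies (level before this adjustment is 11 ≥ 9, so +4): 11 + 4 = 15.
§5 does not apply.
§6 applies: 15 − 3 = 12.
§7 applies: 12 − 3 = 9.
Final offense level: 9.
Level 9 falls in the 8-11 band.
Fine table: Level 8-11 → ƒ96,000–ƒ116,000.

ƒ96,000–ƒ116,000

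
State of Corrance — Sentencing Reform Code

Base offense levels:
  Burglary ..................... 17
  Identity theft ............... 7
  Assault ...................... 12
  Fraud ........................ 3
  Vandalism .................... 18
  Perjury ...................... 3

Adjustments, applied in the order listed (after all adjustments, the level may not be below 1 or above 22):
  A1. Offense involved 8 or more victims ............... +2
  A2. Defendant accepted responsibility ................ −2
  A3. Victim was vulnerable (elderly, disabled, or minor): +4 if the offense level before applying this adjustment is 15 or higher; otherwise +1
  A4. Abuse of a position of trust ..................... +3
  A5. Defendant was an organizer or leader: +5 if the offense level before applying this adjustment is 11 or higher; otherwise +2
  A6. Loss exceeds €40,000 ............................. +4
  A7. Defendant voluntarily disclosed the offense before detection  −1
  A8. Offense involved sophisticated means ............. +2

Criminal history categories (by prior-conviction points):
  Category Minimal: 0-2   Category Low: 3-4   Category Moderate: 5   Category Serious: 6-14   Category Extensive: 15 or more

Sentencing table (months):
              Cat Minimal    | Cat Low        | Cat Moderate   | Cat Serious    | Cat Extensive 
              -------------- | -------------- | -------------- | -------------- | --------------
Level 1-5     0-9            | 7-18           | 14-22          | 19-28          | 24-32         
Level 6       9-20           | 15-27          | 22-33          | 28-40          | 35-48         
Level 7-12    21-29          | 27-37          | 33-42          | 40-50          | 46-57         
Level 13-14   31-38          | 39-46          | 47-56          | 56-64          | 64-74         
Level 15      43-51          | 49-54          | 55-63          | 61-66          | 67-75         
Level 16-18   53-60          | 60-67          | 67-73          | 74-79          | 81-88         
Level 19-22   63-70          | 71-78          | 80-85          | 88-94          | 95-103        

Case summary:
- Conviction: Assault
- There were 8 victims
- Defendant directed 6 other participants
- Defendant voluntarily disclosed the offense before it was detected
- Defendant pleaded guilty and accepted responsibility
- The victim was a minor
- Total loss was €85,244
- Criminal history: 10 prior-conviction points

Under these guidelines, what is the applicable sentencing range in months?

Base offense level for assault: 12.
A1 applies: 12 + 2 = 14.
A2 applies: 14 − 2 = 12.
A3 applies (level before this adjustment is 12 < 15, so +1): 12 + 1 = 13.
A4 does not apply.
A5 applies (level before this adjustment is 13 ≥ 11, so +5): 13 + 5 = 18.
A6 applies: 18 + 4 = 22.
A7 applies: 22 − 1 = 21.
A8 does not apply.
Final offense level: 21.
Criminal history: 10 prior points → Category Serious (6-14).
Level 21 falls in the 19-22 band.
Grid: Level 19-22 × Category Serious = 88-94 months.

88-94 months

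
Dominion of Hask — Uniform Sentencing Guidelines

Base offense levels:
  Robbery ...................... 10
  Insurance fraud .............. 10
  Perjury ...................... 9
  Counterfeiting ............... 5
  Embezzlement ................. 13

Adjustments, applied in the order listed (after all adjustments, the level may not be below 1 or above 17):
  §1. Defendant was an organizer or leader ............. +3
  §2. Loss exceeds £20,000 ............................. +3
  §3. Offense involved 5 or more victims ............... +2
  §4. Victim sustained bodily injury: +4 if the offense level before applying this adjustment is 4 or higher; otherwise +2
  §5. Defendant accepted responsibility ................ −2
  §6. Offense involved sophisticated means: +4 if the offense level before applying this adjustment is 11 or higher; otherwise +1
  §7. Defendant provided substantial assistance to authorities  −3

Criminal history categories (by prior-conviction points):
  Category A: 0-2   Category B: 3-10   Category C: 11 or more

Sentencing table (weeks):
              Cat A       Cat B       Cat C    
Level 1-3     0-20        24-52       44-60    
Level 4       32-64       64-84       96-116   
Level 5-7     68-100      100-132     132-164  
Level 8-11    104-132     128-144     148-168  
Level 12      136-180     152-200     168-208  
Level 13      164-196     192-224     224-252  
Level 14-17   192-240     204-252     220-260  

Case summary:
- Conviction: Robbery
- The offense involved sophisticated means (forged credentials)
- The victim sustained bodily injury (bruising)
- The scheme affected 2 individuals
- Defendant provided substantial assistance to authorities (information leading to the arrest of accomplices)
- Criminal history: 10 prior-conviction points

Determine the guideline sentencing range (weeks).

204-252 weeks

Base offense level for robbery: 10.
§3 does not apply.
§4 applies (level before this adjustment is 10 ≥ 4, so +4): 10 + 4 = 14.
§5 does not apply.
§6 applies (level before this adjustment is 14 ≥ 11, so +4): 14 + 4 = 18.
§7 applies: 18 − 3 = 15.
Final offense level: 15.
Criminal history: 10 prior points → Category B (3-10).
Level 15 falls in the 14-17 band.
Grid: Level 14-17 × Category B = 204-252 weeks.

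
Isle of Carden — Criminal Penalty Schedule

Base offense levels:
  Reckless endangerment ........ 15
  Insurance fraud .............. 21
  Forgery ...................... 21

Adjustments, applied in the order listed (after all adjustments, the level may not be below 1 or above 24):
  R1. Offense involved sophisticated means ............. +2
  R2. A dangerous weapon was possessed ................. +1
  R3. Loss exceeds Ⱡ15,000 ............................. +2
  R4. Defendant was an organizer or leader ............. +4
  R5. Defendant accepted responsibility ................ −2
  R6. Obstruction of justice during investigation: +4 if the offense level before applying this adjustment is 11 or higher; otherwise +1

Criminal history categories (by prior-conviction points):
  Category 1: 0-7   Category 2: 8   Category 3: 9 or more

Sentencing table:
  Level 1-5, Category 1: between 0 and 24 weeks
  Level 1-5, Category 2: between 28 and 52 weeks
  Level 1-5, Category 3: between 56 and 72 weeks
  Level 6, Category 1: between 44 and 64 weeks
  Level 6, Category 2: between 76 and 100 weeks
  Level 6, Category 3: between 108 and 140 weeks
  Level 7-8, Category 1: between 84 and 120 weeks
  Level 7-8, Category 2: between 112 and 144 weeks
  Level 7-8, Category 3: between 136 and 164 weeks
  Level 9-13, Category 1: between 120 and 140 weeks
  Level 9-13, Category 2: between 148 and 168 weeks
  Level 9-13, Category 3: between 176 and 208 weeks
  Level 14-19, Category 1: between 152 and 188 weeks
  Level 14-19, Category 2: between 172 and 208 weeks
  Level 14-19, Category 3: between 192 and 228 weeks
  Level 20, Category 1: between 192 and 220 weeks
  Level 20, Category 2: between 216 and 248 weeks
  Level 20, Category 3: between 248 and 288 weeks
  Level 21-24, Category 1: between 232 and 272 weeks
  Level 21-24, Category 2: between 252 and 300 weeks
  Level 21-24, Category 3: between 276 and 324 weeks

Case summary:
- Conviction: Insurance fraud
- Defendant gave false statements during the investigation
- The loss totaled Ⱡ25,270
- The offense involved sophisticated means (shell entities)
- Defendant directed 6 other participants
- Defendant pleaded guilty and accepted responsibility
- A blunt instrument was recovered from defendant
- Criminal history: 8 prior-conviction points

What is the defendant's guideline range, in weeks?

Base offense level for insurance fraud: 21.
R1 applies: 21 + 2 = 23.
R2 applies: 23 + 1 = 24.
R3 applies: 24 + 2 = 26.
R4 applies: 26 + 4 = 30.
R5 applies: 30 − 2 = 28.
R6 applies (level before this adjustment is 28 ≥ 11, so +4): 28 + 4 = 32.
Level 32 exceeds the maximum of 24; capped at 24.
Final offense level: 24.
Criminal history: 8 prior points → Category 2 (8).
Level 24 falls in the 21-24 band.
Grid: Level 21-24 × Category 2 = 252-300 weeks.

252-300 weeks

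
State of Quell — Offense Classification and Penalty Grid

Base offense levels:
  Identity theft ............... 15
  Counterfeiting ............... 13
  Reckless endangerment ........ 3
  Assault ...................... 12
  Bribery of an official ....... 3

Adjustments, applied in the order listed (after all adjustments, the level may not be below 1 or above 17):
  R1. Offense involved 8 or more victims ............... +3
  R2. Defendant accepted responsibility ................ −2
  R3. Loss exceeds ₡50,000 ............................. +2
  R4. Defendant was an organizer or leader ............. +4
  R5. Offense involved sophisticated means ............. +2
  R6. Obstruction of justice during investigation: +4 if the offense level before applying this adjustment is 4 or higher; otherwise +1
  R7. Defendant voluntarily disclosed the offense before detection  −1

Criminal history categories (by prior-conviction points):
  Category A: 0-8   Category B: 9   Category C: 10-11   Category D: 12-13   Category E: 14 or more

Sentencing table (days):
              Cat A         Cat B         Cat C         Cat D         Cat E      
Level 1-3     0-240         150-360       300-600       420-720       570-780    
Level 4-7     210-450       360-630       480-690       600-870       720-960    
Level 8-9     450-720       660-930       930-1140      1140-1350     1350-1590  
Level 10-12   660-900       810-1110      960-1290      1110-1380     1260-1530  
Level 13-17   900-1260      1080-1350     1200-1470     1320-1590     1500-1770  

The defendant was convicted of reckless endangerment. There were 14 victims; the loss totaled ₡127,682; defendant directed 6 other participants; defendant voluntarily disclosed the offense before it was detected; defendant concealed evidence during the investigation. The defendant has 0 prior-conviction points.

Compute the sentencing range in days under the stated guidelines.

900-1260 days

Base offense level for reckless endangerment: 3.
R1 applies: 3 + 3 = 6.
R3 applies: 6 + 2 = 8.
R4 applies: 8 + 4 = 12.
R5 does not apply.
R6 applies (level before this adjustment is 12 ≥ 4, so +4): 12 + 4 = 16.
R7 applies: 16 − 1 = 15.
Final offense level: 15.
Criminal history: 0 prior points → Category A (0-8).
Level 15 falls in the 13-17 band.
Grid: Level 13-17 × Category A = 900-1260 days.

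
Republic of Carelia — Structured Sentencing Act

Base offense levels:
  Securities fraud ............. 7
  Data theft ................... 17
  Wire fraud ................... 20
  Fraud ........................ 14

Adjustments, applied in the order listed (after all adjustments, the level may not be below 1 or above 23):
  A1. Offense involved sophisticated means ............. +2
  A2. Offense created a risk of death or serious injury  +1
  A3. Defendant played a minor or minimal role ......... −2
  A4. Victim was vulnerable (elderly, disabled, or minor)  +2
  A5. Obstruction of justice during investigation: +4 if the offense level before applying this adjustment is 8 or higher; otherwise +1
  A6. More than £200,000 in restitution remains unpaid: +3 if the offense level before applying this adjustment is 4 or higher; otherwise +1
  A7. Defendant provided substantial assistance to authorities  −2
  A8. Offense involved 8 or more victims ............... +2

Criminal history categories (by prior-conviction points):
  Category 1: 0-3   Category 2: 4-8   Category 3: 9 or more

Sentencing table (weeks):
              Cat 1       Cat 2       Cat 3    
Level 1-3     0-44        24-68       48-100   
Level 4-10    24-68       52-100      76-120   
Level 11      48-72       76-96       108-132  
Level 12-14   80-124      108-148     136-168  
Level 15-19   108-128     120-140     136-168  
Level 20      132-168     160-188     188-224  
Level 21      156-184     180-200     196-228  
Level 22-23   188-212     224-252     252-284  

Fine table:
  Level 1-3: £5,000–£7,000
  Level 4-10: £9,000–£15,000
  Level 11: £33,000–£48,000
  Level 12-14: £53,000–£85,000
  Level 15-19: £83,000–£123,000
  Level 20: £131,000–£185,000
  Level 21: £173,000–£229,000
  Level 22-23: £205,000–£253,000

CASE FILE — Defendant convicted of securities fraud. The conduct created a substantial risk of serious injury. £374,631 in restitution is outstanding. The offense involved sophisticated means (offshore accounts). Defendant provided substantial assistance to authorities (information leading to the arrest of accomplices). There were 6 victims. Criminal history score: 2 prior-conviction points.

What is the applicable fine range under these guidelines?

Base offense level for securities fraud: 7.
A1 applies: 7 + 2 = 9.
A2 applies: 9 + 1 = 10.
A4 does not apply.
A6 applies (level before this adjustment is 10 ≥ 4, so +3): 10 + 3 = 13.
A7 applies: 13 − 2 = 11.
Final offense level: 11.
Level 11 falls in the 11 band.
Fine table: Level 11 → £33,000–£48,000.

£33,000–£48,000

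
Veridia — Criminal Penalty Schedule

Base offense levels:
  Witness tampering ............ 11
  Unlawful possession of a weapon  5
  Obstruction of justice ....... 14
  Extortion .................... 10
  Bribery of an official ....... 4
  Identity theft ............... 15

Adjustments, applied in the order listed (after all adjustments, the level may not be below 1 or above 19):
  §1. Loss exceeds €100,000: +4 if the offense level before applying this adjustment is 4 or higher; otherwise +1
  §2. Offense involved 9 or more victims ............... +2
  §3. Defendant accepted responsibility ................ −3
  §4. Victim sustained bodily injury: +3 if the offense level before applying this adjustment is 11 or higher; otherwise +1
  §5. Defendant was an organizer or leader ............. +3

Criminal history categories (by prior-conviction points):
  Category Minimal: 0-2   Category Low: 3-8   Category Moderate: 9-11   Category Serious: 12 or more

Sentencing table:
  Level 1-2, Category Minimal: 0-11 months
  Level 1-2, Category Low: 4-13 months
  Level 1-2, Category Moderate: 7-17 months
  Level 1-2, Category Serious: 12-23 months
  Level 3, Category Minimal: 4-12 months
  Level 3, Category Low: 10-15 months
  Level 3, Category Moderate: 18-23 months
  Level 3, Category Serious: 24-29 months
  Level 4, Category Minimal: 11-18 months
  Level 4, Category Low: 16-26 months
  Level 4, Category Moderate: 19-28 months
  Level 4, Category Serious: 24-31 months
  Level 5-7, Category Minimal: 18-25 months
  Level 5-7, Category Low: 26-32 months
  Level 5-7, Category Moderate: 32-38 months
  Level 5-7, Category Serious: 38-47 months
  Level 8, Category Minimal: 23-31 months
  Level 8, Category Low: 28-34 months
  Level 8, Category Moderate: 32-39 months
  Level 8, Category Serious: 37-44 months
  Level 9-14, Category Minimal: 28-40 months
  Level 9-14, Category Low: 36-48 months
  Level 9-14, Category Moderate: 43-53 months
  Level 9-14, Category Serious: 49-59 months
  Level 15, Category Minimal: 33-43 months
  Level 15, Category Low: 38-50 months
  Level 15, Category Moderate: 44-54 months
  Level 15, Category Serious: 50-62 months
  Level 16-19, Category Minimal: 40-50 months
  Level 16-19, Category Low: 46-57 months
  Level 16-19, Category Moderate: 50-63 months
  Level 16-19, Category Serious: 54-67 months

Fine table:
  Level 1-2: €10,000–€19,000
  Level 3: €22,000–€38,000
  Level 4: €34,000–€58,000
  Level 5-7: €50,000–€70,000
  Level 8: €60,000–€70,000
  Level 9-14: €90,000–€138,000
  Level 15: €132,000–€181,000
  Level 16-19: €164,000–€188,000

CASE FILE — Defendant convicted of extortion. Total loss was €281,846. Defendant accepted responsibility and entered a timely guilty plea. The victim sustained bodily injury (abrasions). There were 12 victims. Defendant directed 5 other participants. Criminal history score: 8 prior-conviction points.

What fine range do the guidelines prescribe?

Base offense level for extortion: 10.
§1 applies (level before this adjustment is 10 ≥ 4, so +4): 10 + 4 = 14.
§2 applies: 14 + 2 = 16.
§3 applies: 16 − 3 = 13.
§4 applies (level before this adjustment is 13 ≥ 11, so +3): 13 + 3 = 16.
§5 applies: 16 + 3 = 19.
Final offense level: 19.
Level 19 falls in the 16-19 band.
Fine table: Level 16-19 → €164,000–€188,000.

€164,000–€188,000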